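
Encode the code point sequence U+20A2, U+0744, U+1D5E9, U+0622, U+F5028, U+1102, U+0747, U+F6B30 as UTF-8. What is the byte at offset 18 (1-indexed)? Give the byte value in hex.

0x82

1-indexed offset 18 is 0-indexed offset 17.
U+20A2 → 3-byte form E2 82 A2 at offsets 0–2.
U+0744 → 2-byte form DD 84 at offsets 3–4.
U+1D5E9 → 4-byte form F0 9D 97 A9 at offsets 5–8.
U+0622 → 2-byte form D8 A2 at offsets 9–10.
U+F5028 → 4-byte form F3 B5 80 A8 at offsets 11–14.
U+1102 → 3-byte form E1 84 82 at offsets 15–17.
Offset 17 falls in char 6's range; it's byte 3 of E1 84 82 = 0x82.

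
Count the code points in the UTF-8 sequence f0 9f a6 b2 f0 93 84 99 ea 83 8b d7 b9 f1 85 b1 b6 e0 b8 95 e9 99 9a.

Byte at offset 0: 0xF0 = 11110000 → 4-byte char (#1). Advance 4.
Byte at offset 4: 0xF0 = 11110000 → 4-byte char (#2). Advance 4.
Byte at offset 8: 0xEA = 11101010 → 3-byte char (#3). Advance 3.
Byte at offset 11: 0xD7 = 11010111 → 2-byte char (#4). Advance 2.
Byte at offset 13: 0xF1 = 11110001 → 4-byte char (#5). Advance 4.
Byte at offset 17: 0xE0 = 11100000 → 3-byte char (#6). Advance 3.
Byte at offset 20: 0xE9 = 11101001 → 3-byte char (#7). Advance 3.
Reached end at offset 23 after 7 code points.

7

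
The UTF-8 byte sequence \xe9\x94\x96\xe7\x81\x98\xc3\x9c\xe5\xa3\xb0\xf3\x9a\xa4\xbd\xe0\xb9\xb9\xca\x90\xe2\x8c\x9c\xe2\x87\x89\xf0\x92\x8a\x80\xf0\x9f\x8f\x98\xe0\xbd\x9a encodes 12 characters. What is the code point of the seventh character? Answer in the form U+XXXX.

Offset 0: leading byte 0xE9 = 11101001 → 3-byte char #1 = E9 94 96.
Offset 3: leading byte 0xE7 = 11100111 → 3-byte char #2 = E7 81 98.
Offset 6: leading byte 0xC3 = 11000011 → 2-byte char #3 = C3 9C.
Offset 8: leading byte 0xE5 = 11100101 → 3-byte char #4 = E5 A3 B0.
Offset 11: leading byte 0xF3 = 11110011 → 4-byte char #5 = F3 9A A4 BD.
Offset 15: leading byte 0xE0 = 11100000 → 3-byte char #6 = E0 B9 B9.
Offset 18: leading byte 0xCA = 11001010 → 2-byte char #7 = CA 90.
Leading byte 0xCA = 11001010 matches 110xxxxx → 2-byte sequence.
Byte 1: 0xCA = 11001010, payload 01010 (5 bits).
Byte 2: 0x90 = 10010000 (10xxxxxx ✓), payload 010000.
Concatenate: 01010010000 = 0x290 (11 bits → U+0290).

U+0290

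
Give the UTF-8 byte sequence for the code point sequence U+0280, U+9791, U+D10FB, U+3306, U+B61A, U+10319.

U+0280: 2-byte form → CA 80.
U+9791: 3-byte form → E9 9E 91.
U+D10FB: 4-byte form → F3 91 83 BB.
U+3306: 3-byte form → E3 8C 86.
U+B61A: 3-byte form → EB 98 9A.
U+10319: 4-byte form → F0 90 8C 99.
Concatenated (19 bytes): CA 80 E9 9E 91 F3 91 83 BB E3 8C 86 EB 98 9A F0 90 8C 99.

CA 80 E9 9E 91 F3 91 83 BB E3 8C 86 EB 98 9A F0 90 8C 99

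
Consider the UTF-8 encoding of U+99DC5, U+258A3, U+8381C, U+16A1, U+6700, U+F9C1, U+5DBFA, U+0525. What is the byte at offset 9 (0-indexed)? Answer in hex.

0x83

U+99DC5 → 4-byte form F2 99 B7 85 at offsets 0–3.
U+258A3 → 4-byte form F0 A5 A2 A3 at offsets 4–7.
U+8381C → 4-byte form F2 83 A0 9C at offsets 8–11.
Offset 9 falls in char 3's range; it's byte 2 of F2 83 A0 9C = 0x83.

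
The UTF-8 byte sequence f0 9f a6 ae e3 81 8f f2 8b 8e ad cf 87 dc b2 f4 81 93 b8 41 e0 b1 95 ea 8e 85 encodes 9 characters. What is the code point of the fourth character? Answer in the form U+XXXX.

Offset 0: leading byte 0xF0 = 11110000 → 4-byte char #1 = F0 9F A6 AE.
Offset 4: leading byte 0xE3 = 11100011 → 3-byte char #2 = E3 81 8F.
Offset 7: leading byte 0xF2 = 11110010 → 4-byte char #3 = F2 8B 8E AD.
Offset 11: leading byte 0xCF = 11001111 → 2-byte char #4 = CF 87.
Leading byte 0xCF = 11001111 matches 110xxxxx → 2-byte sequence.
Byte 1: 0xCF = 11001111, payload 01111 (5 bits).
Byte 2: 0x87 = 10000111 (10xxxxxx ✓), payload 000111.
Concatenate: 01111000111 = 0x3C7 (11 bits → U+03C7).

U+03C7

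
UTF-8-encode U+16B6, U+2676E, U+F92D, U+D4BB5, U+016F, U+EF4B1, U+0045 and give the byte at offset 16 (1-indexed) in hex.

0xAF

1-indexed offset 16 is 0-indexed offset 15.
U+16B6 → 3-byte form E1 9A B6 at offsets 0–2.
U+2676E → 4-byte form F0 A6 9D AE at offsets 3–6.
U+F92D → 3-byte form EF A4 AD at offsets 7–9.
U+D4BB5 → 4-byte form F3 94 AE B5 at offsets 10–13.
U+016F → 2-byte form C5 AF at offsets 14–15.
Offset 15 falls in char 5's range; it's byte 2 of C5 AF = 0xAF.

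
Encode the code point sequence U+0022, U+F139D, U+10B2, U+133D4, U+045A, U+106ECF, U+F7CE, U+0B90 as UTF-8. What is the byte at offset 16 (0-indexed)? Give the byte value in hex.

0xBB

U+0022 → 1-byte form 22 at offsets 0–0.
U+F139D → 4-byte form F3 B1 8E 9D at offsets 1–4.
U+10B2 → 3-byte form E1 82 B2 at offsets 5–7.
U+133D4 → 4-byte form F0 93 8F 94 at offsets 8–11.
U+045A → 2-byte form D1 9A at offsets 12–13.
U+106ECF → 4-byte form F4 86 BB 8F at offsets 14–17.
Offset 16 falls in char 6's range; it's byte 3 of F4 86 BB 8F = 0xBB.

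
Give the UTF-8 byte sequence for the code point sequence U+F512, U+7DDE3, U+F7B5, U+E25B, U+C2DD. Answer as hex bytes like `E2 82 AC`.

U+F512: 3-byte form → EF 94 92.
U+7DDE3: 4-byte form → F1 BD B7 A3.
U+F7B5: 3-byte form → EF 9E B5.
U+E25B: 3-byte form → EE 89 9B.
U+C2DD: 3-byte form → EC 8B 9D.
Concatenated (16 bytes): EF 94 92 F1 BD B7 A3 EF 9E B5 EE 89 9B EC 8B 9D.

EF 94 92 F1 BD B7 A3 EF 9E B5 EE 89 9B EC 8B 9D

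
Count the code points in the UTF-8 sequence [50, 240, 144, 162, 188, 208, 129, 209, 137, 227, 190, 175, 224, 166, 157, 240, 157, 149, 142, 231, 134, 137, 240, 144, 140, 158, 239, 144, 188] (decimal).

10

Byte at offset 0: 0x32 = 00110010 → 1-byte char (#1). Advance 1.
Byte at offset 1: 0xF0 = 11110000 → 4-byte char (#2). Advance 4.
Byte at offset 5: 0xD0 = 11010000 → 2-byte char (#3). Advance 2.
Byte at offset 7: 0xD1 = 11010001 → 2-byte char (#4). Advance 2.
Byte at offset 9: 0xE3 = 11100011 → 3-byte char (#5). Advance 3.
Byte at offset 12: 0xE0 = 11100000 → 3-byte char (#6). Advance 3.
Byte at offset 15: 0xF0 = 11110000 → 4-byte char (#7). Advance 4.
Byte at offset 19: 0xE7 = 11100111 → 3-byte char (#8). Advance 3.
Byte at offset 22: 0xF0 = 11110000 → 4-byte char (#9). Advance 4.
Byte at offset 26: 0xEF = 11101111 → 3-byte char (#10). Advance 3.
Reached end at offset 29 after 10 code points.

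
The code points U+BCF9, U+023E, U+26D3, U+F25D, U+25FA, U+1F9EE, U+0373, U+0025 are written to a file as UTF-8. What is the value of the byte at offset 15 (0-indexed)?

0x9F

U+BCF9 → 3-byte form EB B3 B9 at offsets 0–2.
U+023E → 2-byte form C8 BE at offsets 3–4.
U+26D3 → 3-byte form E2 9B 93 at offsets 5–7.
U+F25D → 3-byte form EF 89 9D at offsets 8–10.
U+25FA → 3-byte form E2 97 BA at offsets 11–13.
U+1F9EE → 4-byte form F0 9F A7 AE at offsets 14–17.
Offset 15 falls in char 6's range; it's byte 2 of F0 9F A7 AE = 0x9F.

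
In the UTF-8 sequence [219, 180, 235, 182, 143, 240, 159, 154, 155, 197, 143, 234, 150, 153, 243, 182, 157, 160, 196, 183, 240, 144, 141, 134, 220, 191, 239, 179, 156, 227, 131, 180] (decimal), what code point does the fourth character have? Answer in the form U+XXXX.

U+014F

Offset 0: leading byte 0xDB = 11011011 → 2-byte char #1 = DB B4.
Offset 2: leading byte 0xEB = 11101011 → 3-byte char #2 = EB B6 8F.
Offset 5: leading byte 0xF0 = 11110000 → 4-byte char #3 = F0 9F 9A 9B.
Offset 9: leading byte 0xC5 = 11000101 → 2-byte char #4 = C5 8F.
Leading byte 0xC5 = 11000101 matches 110xxxxx → 2-byte sequence.
Byte 1: 0xC5 = 11000101, payload 00101 (5 bits).
Byte 2: 0x8F = 10001111 (10xxxxxx ✓), payload 001111.
Concatenate: 00101001111 = 0x14F (11 bits → U+014F).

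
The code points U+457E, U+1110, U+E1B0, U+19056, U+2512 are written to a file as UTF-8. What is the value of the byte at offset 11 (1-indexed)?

0x99

1-indexed offset 11 is 0-indexed offset 10.
U+457E → 3-byte form E4 95 BE at offsets 0–2.
U+1110 → 3-byte form E1 84 90 at offsets 3–5.
U+E1B0 → 3-byte form EE 86 B0 at offsets 6–8.
U+19056 → 4-byte form F0 99 81 96 at offsets 9–12.
Offset 10 falls in char 4's range; it's byte 2 of F0 99 81 96 = 0x99.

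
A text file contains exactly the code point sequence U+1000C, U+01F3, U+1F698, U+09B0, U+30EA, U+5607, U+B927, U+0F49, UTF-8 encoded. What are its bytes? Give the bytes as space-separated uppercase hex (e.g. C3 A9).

U+1000C: 4-byte form → F0 90 80 8C.
U+01F3: 2-byte form → C7 B3.
U+1F698: 4-byte form → F0 9F 9A 98.
U+09B0: 3-byte form → E0 A6 B0.
U+30EA: 3-byte form → E3 83 AA.
U+5607: 3-byte form → E5 98 87.
U+B927: 3-byte form → EB A4 A7.
U+0F49: 3-byte form → E0 BD 89.
Concatenated (25 bytes): F0 90 80 8C C7 B3 F0 9F 9A 98 E0 A6 B0 E3 83 AA E5 98 87 EB A4 A7 E0 BD 89.

F0 90 80 8C C7 B3 F0 9F 9A 98 E0 A6 B0 E3 83 AA E5 98 87 EB A4 A7 E0 BD 89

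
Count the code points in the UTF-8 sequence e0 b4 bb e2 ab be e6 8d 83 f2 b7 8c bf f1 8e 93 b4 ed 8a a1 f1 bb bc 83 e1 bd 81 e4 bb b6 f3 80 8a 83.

10

Byte at offset 0: 0xE0 = 11100000 → 3-byte char (#1). Advance 3.
Byte at offset 3: 0xE2 = 11100010 → 3-byte char (#2). Advance 3.
Byte at offset 6: 0xE6 = 11100110 → 3-byte char (#3). Advance 3.
Byte at offset 9: 0xF2 = 11110010 → 4-byte char (#4). Advance 4.
Byte at offset 13: 0xF1 = 11110001 → 4-byte char (#5). Advance 4.
Byte at offset 17: 0xED = 11101101 → 3-byte char (#6). Advance 3.
Byte at offset 20: 0xF1 = 11110001 → 4-byte char (#7). Advance 4.
Byte at offset 24: 0xE1 = 11100001 → 3-byte char (#8). Advance 3.
Byte at offset 27: 0xE4 = 11100100 → 3-byte char (#9). Advance 3.
Byte at offset 30: 0xF3 = 11110011 → 4-byte char (#10). Advance 4.
Reached end at offset 34 after 10 code points.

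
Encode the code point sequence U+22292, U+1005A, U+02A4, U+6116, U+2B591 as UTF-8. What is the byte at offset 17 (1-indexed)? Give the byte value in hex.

1-indexed offset 17 is 0-indexed offset 16.
U+22292 → 4-byte form F0 A2 8A 92 at offsets 0–3.
U+1005A → 4-byte form F0 90 81 9A at offsets 4–7.
U+02A4 → 2-byte form CA A4 at offsets 8–9.
U+6116 → 3-byte form E6 84 96 at offsets 10–12.
U+2B591 → 4-byte form F0 AB 96 91 at offsets 13–16.
Offset 16 falls in char 5's range; it's byte 4 of F0 AB 96 91 = 0x91.

0x91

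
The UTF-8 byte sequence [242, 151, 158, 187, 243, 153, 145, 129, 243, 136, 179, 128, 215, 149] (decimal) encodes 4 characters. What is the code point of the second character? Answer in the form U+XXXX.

Offset 0: leading byte 0xF2 = 11110010 → 4-byte char #1 = F2 97 9E BB.
Offset 4: leading byte 0xF3 = 11110011 → 4-byte char #2 = F3 99 91 81.
Leading byte 0xF3 = 11110011 matches 11110xxx → 4-byte sequence.
Byte 1: 0xF3 = 11110011, payload 011 (3 bits).
Byte 2: 0x99 = 10011001 (10xxxxxx ✓), payload 011001.
Byte 3: 0x91 = 10010001 (10xxxxxx ✓), payload 010001.
Byte 4: 0x81 = 10000001 (10xxxxxx ✓), payload 000001.
Concatenate: 011011001010001000001 = 0xD9441 (21 bits → U+D9441).

U+D9441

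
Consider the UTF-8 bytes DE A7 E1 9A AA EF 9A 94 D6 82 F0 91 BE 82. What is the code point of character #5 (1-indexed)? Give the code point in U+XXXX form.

Offset 0: leading byte 0xDE = 11011110 → 2-byte char #1 = DE A7.
Offset 2: leading byte 0xE1 = 11100001 → 3-byte char #2 = E1 9A AA.
Offset 5: leading byte 0xEF = 11101111 → 3-byte char #3 = EF 9A 94.
Offset 8: leading byte 0xD6 = 11010110 → 2-byte char #4 = D6 82.
Offset 10: leading byte 0xF0 = 11110000 → 4-byte char #5 = F0 91 BE 82.
Leading byte 0xF0 = 11110000 matches 11110xxx → 4-byte sequence.
Byte 1: 0xF0 = 11110000, payload 000 (3 bits).
Byte 2: 0x91 = 10010001 (10xxxxxx ✓), payload 010001.
Byte 3: 0xBE = 10111110 (10xxxxxx ✓), payload 111110.
Byte 4: 0x82 = 10000010 (10xxxxxx ✓), payload 000010.
Concatenate: 000010001111110000010 = 0x11F82 (21 bits → U+11F82).

U+11F82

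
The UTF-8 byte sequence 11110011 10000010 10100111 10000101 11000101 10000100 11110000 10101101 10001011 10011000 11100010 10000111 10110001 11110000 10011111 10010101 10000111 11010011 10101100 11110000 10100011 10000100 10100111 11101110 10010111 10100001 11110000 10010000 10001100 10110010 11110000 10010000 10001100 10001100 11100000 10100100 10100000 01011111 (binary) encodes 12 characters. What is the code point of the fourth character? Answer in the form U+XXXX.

U+21F1

Offset 0: leading byte 0xF3 = 11110011 → 4-byte char #1 = F3 82 A7 85.
Offset 4: leading byte 0xC5 = 11000101 → 2-byte char #2 = C5 84.
Offset 6: leading byte 0xF0 = 11110000 → 4-byte char #3 = F0 AD 8B 98.
Offset 10: leading byte 0xE2 = 11100010 → 3-byte char #4 = E2 87 B1.
Leading byte 0xE2 = 11100010 matches 1110xxxx → 3-byte sequence.
Byte 1: 0xE2 = 11100010, payload 0010 (4 bits).
Byte 2: 0x87 = 10000111 (10xxxxxx ✓), payload 000111.
Byte 3: 0xB1 = 10110001 (10xxxxxx ✓), payload 110001.
Concatenate: 0010000111110001 = 0x21F1 (16 bits → U+21F1).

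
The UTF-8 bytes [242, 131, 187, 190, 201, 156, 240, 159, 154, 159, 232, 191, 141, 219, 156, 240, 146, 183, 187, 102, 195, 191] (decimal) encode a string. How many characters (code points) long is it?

Byte at offset 0: 0xF2 = 11110010 → 4-byte char (#1). Advance 4.
Byte at offset 4: 0xC9 = 11001001 → 2-byte char (#2). Advance 2.
Byte at offset 6: 0xF0 = 11110000 → 4-byte char (#3). Advance 4.
Byte at offset 10: 0xE8 = 11101000 → 3-byte char (#4). Advance 3.
Byte at offset 13: 0xDB = 11011011 → 2-byte char (#5). Advance 2.
Byte at offset 15: 0xF0 = 11110000 → 4-byte char (#6). Advance 4.
Byte at offset 19: 0x66 = 01100110 → 1-byte char (#7). Advance 1.
Byte at offset 20: 0xC3 = 11000011 → 2-byte char (#8). Advance 2.
Reached end at offset 22 after 8 code points.

8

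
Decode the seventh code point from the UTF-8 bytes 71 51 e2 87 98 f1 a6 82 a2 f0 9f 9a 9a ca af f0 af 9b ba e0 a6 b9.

Offset 0: leading byte 0x71 = 01110001 → 1-byte char #1 = 71.
Offset 1: leading byte 0x51 = 01010001 → 1-byte char #2 = 51.
Offset 2: leading byte 0xE2 = 11100010 → 3-byte char #3 = E2 87 98.
Offset 5: leading byte 0xF1 = 11110001 → 4-byte char #4 = F1 A6 82 A2.
Offset 9: leading byte 0xF0 = 11110000 → 4-byte char #5 = F0 9F 9A 9A.
Offset 13: leading byte 0xCA = 11001010 → 2-byte char #6 = CA AF.
Offset 15: leading byte 0xF0 = 11110000 → 4-byte char #7 = F0 AF 9B BA.
Leading byte 0xF0 = 11110000 matches 11110xxx → 4-byte sequence.
Byte 1: 0xF0 = 11110000, payload 000 (3 bits).
Byte 2: 0xAF = 10101111 (10xxxxxx ✓), payload 101111.
Byte 3: 0x9B = 10011011 (10xxxxxx ✓), payload 011011.
Byte 4: 0xBA = 10111010 (10xxxxxx ✓), payload 111010.
Concatenate: 000101111011011111010 = 0x2F6FA (21 bits → U+2F6FA).

U+2F6FA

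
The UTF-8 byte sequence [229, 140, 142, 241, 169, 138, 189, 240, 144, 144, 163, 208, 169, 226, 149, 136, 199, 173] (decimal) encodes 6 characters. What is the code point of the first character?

Offset 0: leading byte 0xE5 = 11100101 → 3-byte char #1 = E5 8C 8E.
Leading byte 0xE5 = 11100101 matches 1110xxxx → 3-byte sequence.
Byte 1: 0xE5 = 11100101, payload 0101 (4 bits).
Byte 2: 0x8C = 10001100 (10xxxxxx ✓), payload 001100.
Byte 3: 0x8E = 10001110 (10xxxxxx ✓), payload 001110.
Concatenate: 0101001100001110 = 0x530E (16 bits → U+530E).

U+530E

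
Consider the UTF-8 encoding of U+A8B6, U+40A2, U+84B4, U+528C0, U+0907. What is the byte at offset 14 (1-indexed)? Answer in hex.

0xE0

1-indexed offset 14 is 0-indexed offset 13.
U+A8B6 → 3-byte form EA A2 B6 at offsets 0–2.
U+40A2 → 3-byte form E4 82 A2 at offsets 3–5.
U+84B4 → 3-byte form E8 92 B4 at offsets 6–8.
U+528C0 → 4-byte form F1 92 A3 80 at offsets 9–12.
U+0907 → 3-byte form E0 A4 87 at offsets 13–15.
Offset 13 falls in char 5's range; it's byte 1 of E0 A4 87 = 0xE0.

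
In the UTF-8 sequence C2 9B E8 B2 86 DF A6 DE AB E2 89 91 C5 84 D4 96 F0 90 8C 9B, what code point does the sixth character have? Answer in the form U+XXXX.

U+0144

Offset 0: leading byte 0xC2 = 11000010 → 2-byte char #1 = C2 9B.
Offset 2: leading byte 0xE8 = 11101000 → 3-byte char #2 = E8 B2 86.
Offset 5: leading byte 0xDF = 11011111 → 2-byte char #3 = DF A6.
Offset 7: leading byte 0xDE = 11011110 → 2-byte char #4 = DE AB.
Offset 9: leading byte 0xE2 = 11100010 → 3-byte char #5 = E2 89 91.
Offset 12: leading byte 0xC5 = 11000101 → 2-byte char #6 = C5 84.
Leading byte 0xC5 = 11000101 matches 110xxxxx → 2-byte sequence.
Byte 1: 0xC5 = 11000101, payload 00101 (5 bits).
Byte 2: 0x84 = 10000100 (10xxxxxx ✓), payload 000100.
Concatenate: 00101000100 = 0x144 (11 bits → U+0144).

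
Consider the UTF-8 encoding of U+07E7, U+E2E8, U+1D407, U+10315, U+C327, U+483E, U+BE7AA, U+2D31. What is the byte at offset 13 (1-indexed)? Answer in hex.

1-indexed offset 13 is 0-indexed offset 12.
U+07E7 → 2-byte form DF A7 at offsets 0–1.
U+E2E8 → 3-byte form EE 8B A8 at offsets 2–4.
U+1D407 → 4-byte form F0 9D 90 87 at offsets 5–8.
U+10315 → 4-byte form F0 90 8C 95 at offsets 9–12.
Offset 12 falls in char 4's range; it's byte 4 of F0 90 8C 95 = 0x95.

0x95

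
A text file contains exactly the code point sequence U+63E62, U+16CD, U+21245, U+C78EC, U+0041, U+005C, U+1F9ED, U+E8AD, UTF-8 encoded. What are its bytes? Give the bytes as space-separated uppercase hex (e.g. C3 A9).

U+63E62: 4-byte form → F1 A3 B9 A2.
U+16CD: 3-byte form → E1 9B 8D.
U+21245: 4-byte form → F0 A1 89 85.
U+C78EC: 4-byte form → F3 87 A3 AC.
U+0041: 1-byte form → 41.
U+005C: 1-byte form → 5C.
U+1F9ED: 4-byte form → F0 9F A7 AD.
U+E8AD: 3-byte form → EE A2 AD.
Concatenated (24 bytes): F1 A3 B9 A2 E1 9B 8D F0 A1 89 85 F3 87 A3 AC 41 5C F0 9F A7 AD EE A2 AD.

F1 A3 B9 A2 E1 9B 8D F0 A1 89 85 F3 87 A3 AC 41 5C F0 9F A7 AD EE A2 AD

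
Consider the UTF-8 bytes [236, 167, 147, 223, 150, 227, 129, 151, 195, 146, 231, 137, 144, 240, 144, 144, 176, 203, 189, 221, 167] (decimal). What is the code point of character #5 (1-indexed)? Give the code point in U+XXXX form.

Offset 0: leading byte 0xEC = 11101100 → 3-byte char #1 = EC A7 93.
Offset 3: leading byte 0xDF = 11011111 → 2-byte char #2 = DF 96.
Offset 5: leading byte 0xE3 = 11100011 → 3-byte char #3 = E3 81 97.
Offset 8: leading byte 0xC3 = 11000011 → 2-byte char #4 = C3 92.
Offset 10: leading byte 0xE7 = 11100111 → 3-byte char #5 = E7 89 90.
Leading byte 0xE7 = 11100111 matches 1110xxxx → 3-byte sequence.
Byte 1: 0xE7 = 11100111, payload 0111 (4 bits).
Byte 2: 0x89 = 10001001 (10xxxxxx ✓), payload 001001.
Byte 3: 0x90 = 10010000 (10xxxxxx ✓), payload 010000.
Concatenate: 0111001001010000 = 0x7250 (16 bits → U+7250).

U+7250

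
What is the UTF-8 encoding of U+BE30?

U+BE30 = 0xBE30 = 48688 decimal. In range U+0800–U+FFFF → 3-byte form: 1110xxxx 10xxxxxx 10xxxxxx.
Binary (16 bits): 1011111000110000.
Split 4+6+6: 1011 | 111000 | 110000.
Byte 1: 11101011 = 0xEB.
Byte 2: 10111000 = 0xB8.
Byte 3: 10110000 = 0xB0.

EB B8 B0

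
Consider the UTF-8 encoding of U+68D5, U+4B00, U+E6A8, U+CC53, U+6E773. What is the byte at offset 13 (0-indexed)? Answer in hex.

U+68D5 → 3-byte form E6 A3 95 at offsets 0–2.
U+4B00 → 3-byte form E4 AC 80 at offsets 3–5.
U+E6A8 → 3-byte form EE 9A A8 at offsets 6–8.
U+CC53 → 3-byte form EC B1 93 at offsets 9–11.
U+6E773 → 4-byte form F1 AE 9D B3 at offsets 12–15.
Offset 13 falls in char 5's range; it's byte 2 of F1 AE 9D B3 = 0xAE.

0xAE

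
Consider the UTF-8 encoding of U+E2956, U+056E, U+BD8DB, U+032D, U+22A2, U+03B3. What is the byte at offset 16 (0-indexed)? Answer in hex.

0xB3

U+E2956 → 4-byte form F3 A2 A5 96 at offsets 0–3.
U+056E → 2-byte form D5 AE at offsets 4–5.
U+BD8DB → 4-byte form F2 BD A3 9B at offsets 6–9.
U+032D → 2-byte form CC AD at offsets 10–11.
U+22A2 → 3-byte form E2 8A A2 at offsets 12–14.
U+03B3 → 2-byte form CE B3 at offsets 15–16.
Offset 16 falls in char 6's range; it's byte 2 of CE B3 = 0xB3.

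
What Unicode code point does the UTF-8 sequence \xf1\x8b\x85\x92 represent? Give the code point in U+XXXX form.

Leading byte 0xF1 = 11110001 matches 11110xxx → 4-byte sequence.
Byte 1: 0xF1 = 11110001, payload 001 (3 bits).
Byte 2: 0x8B = 10001011 (10xxxxxx ✓), payload 001011.
Byte 3: 0x85 = 10000101 (10xxxxxx ✓), payload 000101.
Byte 4: 0x92 = 10010010 (10xxxxxx ✓), payload 010010.
Concatenate: 001001011000101010010 = 0x4B152 (21 bits → U+4B152).

U+4B152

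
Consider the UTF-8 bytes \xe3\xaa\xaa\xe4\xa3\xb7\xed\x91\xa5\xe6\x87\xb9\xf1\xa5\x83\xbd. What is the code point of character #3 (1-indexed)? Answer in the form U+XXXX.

Offset 0: leading byte 0xE3 = 11100011 → 3-byte char #1 = E3 AA AA.
Offset 3: leading byte 0xE4 = 11100100 → 3-byte char #2 = E4 A3 B7.
Offset 6: leading byte 0xED = 11101101 → 3-byte char #3 = ED 91 A5.
Leading byte 0xED = 11101101 matches 1110xxxx → 3-byte sequence.
Byte 1: 0xED = 11101101, payload 1101 (4 bits).
Byte 2: 0x91 = 10010001 (10xxxxxx ✓), payload 010001.
Byte 3: 0xA5 = 10100101 (10xxxxxx ✓), payload 100101.
Concatenate: 1101010001100101 = 0xD465 (16 bits → U+D465).

U+D465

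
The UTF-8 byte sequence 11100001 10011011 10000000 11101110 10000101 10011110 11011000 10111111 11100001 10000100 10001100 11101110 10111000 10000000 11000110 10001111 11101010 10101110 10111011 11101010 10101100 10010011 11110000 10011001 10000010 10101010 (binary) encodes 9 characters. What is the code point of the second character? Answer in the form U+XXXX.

Offset 0: leading byte 0xE1 = 11100001 → 3-byte char #1 = E1 9B 80.
Offset 3: leading byte 0xEE = 11101110 → 3-byte char #2 = EE 85 9E.
Leading byte 0xEE = 11101110 matches 1110xxxx → 3-byte sequence.
Byte 1: 0xEE = 11101110, payload 1110 (4 bits).
Byte 2: 0x85 = 10000101 (10xxxxxx ✓), payload 000101.
Byte 3: 0x9E = 10011110 (10xxxxxx ✓), payload 011110.
Concatenate: 1110000101011110 = 0xE15E (16 bits → U+E15E).

U+E15E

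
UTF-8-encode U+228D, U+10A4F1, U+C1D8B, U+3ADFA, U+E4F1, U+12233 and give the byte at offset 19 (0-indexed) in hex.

0x92

U+228D → 3-byte form E2 8A 8D at offsets 0–2.
U+10A4F1 → 4-byte form F4 8A 93 B1 at offsets 3–6.
U+C1D8B → 4-byte form F3 81 B6 8B at offsets 7–10.
U+3ADFA → 4-byte form F0 BA B7 BA at offsets 11–14.
U+E4F1 → 3-byte form EE 93 B1 at offsets 15–17.
U+12233 → 4-byte form F0 92 88 B3 at offsets 18–21.
Offset 19 falls in char 6's range; it's byte 2 of F0 92 88 B3 = 0x92.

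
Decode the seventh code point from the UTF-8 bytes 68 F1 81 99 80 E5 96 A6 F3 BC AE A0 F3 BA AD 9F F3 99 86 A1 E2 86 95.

U+2195

Offset 0: leading byte 0x68 = 01101000 → 1-byte char #1 = 68.
Offset 1: leading byte 0xF1 = 11110001 → 4-byte char #2 = F1 81 99 80.
Offset 5: leading byte 0xE5 = 11100101 → 3-byte char #3 = E5 96 A6.
Offset 8: leading byte 0xF3 = 11110011 → 4-byte char #4 = F3 BC AE A0.
Offset 12: leading byte 0xF3 = 11110011 → 4-byte char #5 = F3 BA AD 9F.
Offset 16: leading byte 0xF3 = 11110011 → 4-byte char #6 = F3 99 86 A1.
Offset 20: leading byte 0xE2 = 11100010 → 3-byte char #7 = E2 86 95.
Leading byte 0xE2 = 11100010 matches 1110xxxx → 3-byte sequence.
Byte 1: 0xE2 = 11100010, payload 0010 (4 bits).
Byte 2: 0x86 = 10000110 (10xxxxxx ✓), payload 000110.
Byte 3: 0x95 = 10010101 (10xxxxxx ✓), payload 010101.
Concatenate: 0010000110010101 = 0x2195 (16 bits → U+2195).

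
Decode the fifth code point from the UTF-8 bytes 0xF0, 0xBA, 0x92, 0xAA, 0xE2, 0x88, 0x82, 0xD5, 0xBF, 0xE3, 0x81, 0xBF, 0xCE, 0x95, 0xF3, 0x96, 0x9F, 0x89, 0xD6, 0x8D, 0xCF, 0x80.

Offset 0: leading byte 0xF0 = 11110000 → 4-byte char #1 = F0 BA 92 AA.
Offset 4: leading byte 0xE2 = 11100010 → 3-byte char #2 = E2 88 82.
Offset 7: leading byte 0xD5 = 11010101 → 2-byte char #3 = D5 BF.
Offset 9: leading byte 0xE3 = 11100011 → 3-byte char #4 = E3 81 BF.
Offset 12: leading byte 0xCE = 11001110 → 2-byte char #5 = CE 95.
Leading byte 0xCE = 11001110 matches 110xxxxx → 2-byte sequence.
Byte 1: 0xCE = 11001110, payload 01110 (5 bits).
Byte 2: 0x95 = 10010101 (10xxxxxx ✓), payload 010101.
Concatenate: 01110010101 = 0x395 (11 bits → U+0395).

U+0395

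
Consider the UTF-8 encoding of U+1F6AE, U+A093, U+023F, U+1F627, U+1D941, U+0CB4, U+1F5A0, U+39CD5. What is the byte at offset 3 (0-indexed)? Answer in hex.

0xAE

U+1F6AE → 4-byte form F0 9F 9A AE at offsets 0–3.
Offset 3 falls in char 1's range; it's byte 4 of F0 9F 9A AE = 0xAE.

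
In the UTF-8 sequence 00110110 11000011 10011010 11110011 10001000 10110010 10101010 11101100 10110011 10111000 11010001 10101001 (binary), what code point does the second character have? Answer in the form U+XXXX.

U+00DA

Offset 0: leading byte 0x36 = 00110110 → 1-byte char #1 = 36.
Offset 1: leading byte 0xC3 = 11000011 → 2-byte char #2 = C3 9A.
Leading byte 0xC3 = 11000011 matches 110xxxxx → 2-byte sequence.
Byte 1: 0xC3 = 11000011, payload 00011 (5 bits).
Byte 2: 0x9A = 10011010 (10xxxxxx ✓), payload 011010.
Concatenate: 00011011010 = 0xDA (11 bits → U+00DA).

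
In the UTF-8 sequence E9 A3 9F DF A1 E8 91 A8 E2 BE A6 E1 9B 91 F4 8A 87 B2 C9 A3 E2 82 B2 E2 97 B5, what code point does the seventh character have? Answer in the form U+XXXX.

Offset 0: leading byte 0xE9 = 11101001 → 3-byte char #1 = E9 A3 9F.
Offset 3: leading byte 0xDF = 11011111 → 2-byte char #2 = DF A1.
Offset 5: leading byte 0xE8 = 11101000 → 3-byte char #3 = E8 91 A8.
Offset 8: leading byte 0xE2 = 11100010 → 3-byte char #4 = E2 BE A6.
Offset 11: leading byte 0xE1 = 11100001 → 3-byte char #5 = E1 9B 91.
Offset 14: leading byte 0xF4 = 11110100 → 4-byte char #6 = F4 8A 87 B2.
Offset 18: leading byte 0xC9 = 11001001 → 2-byte char #7 = C9 A3.
Leading byte 0xC9 = 11001001 matches 110xxxxx → 2-byte sequence.
Byte 1: 0xC9 = 11001001, payload 01001 (5 bits).
Byte 2: 0xA3 = 10100011 (10xxxxxx ✓), payload 100011.
Concatenate: 01001100011 = 0x263 (11 bits → U+0263).

U+0263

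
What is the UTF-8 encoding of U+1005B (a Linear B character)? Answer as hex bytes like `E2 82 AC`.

F0 90 81 9B

U+1005B = 0x1005B = 65627 decimal. In range U+10000–U+10FFFF → 4-byte form: 11110xxx 10xxxxxx 10xxxxxx 10xxxxxx.
Binary (21 bits): 000010000000001011011.
Split 3+6+6+6: 000 | 010000 | 000001 | 011011.
Byte 1: 11110000 = 0xF0.
Byte 2: 10010000 = 0x90.
Byte 3: 10000001 = 0x81.
Byte 4: 10011011 = 0x9B.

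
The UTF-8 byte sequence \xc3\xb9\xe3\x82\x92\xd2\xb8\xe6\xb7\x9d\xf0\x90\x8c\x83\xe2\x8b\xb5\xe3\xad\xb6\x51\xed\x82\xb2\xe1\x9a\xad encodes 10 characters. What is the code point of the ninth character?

Offset 0: leading byte 0xC3 = 11000011 → 2-byte char #1 = C3 B9.
Offset 2: leading byte 0xE3 = 11100011 → 3-byte char #2 = E3 82 92.
Offset 5: leading byte 0xD2 = 11010010 → 2-byte char #3 = D2 B8.
Offset 7: leading byte 0xE6 = 11100110 → 3-byte char #4 = E6 B7 9D.
Offset 10: leading byte 0xF0 = 11110000 → 4-byte char #5 = F0 90 8C 83.
Offset 14: leading byte 0xE2 = 11100010 → 3-byte char #6 = E2 8B B5.
Offset 17: leading byte 0xE3 = 11100011 → 3-byte char #7 = E3 AD B6.
Offset 20: leading byte 0x51 = 01010001 → 1-byte char #8 = 51.
Offset 21: leading byte 0xED = 11101101 → 3-byte char #9 = ED 82 B2.
Leading byte 0xED = 11101101 matches 1110xxxx → 3-byte sequence.
Byte 1: 0xED = 11101101, payload 1101 (4 bits).
Byte 2: 0x82 = 10000010 (10xxxxxx ✓), payload 000010.
Byte 3: 0xB2 = 10110010 (10xxxxxx ✓), payload 110010.
Concatenate: 1101000010110010 = 0xD0B2 (16 bits → U+D0B2).

U+D0B2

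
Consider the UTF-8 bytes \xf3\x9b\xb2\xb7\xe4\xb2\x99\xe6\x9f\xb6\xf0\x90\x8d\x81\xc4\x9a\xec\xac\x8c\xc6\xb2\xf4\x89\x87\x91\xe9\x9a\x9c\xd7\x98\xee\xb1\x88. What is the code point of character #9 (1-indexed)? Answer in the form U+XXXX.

U+969C

Offset 0: leading byte 0xF3 = 11110011 → 4-byte char #1 = F3 9B B2 B7.
Offset 4: leading byte 0xE4 = 11100100 → 3-byte char #2 = E4 B2 99.
Offset 7: leading byte 0xE6 = 11100110 → 3-byte char #3 = E6 9F B6.
Offset 10: leading byte 0xF0 = 11110000 → 4-byte char #4 = F0 90 8D 81.
Offset 14: leading byte 0xC4 = 11000100 → 2-byte char #5 = C4 9A.
Offset 16: leading byte 0xEC = 11101100 → 3-byte char #6 = EC AC 8C.
Offset 19: leading byte 0xC6 = 11000110 → 2-byte char #7 = C6 B2.
Offset 21: leading byte 0xF4 = 11110100 → 4-byte char #8 = F4 89 87 91.
Offset 25: leading byte 0xE9 = 11101001 → 3-byte char #9 = E9 9A 9C.
Leading byte 0xE9 = 11101001 matches 1110xxxx → 3-byte sequence.
Byte 1: 0xE9 = 11101001, payload 1001 (4 bits).
Byte 2: 0x9A = 10011010 (10xxxxxx ✓), payload 011010.
Byte 3: 0x9C = 10011100 (10xxxxxx ✓), payload 011100.
Concatenate: 1001011010011100 = 0x969C (16 bits → U+969C).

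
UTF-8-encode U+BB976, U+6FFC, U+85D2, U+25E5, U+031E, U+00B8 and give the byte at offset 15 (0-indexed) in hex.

0xC2

U+BB976 → 4-byte form F2 BB A5 B6 at offsets 0–3.
U+6FFC → 3-byte form E6 BF BC at offsets 4–6.
U+85D2 → 3-byte form E8 97 92 at offsets 7–9.
U+25E5 → 3-byte form E2 97 A5 at offsets 10–12.
U+031E → 2-byte form CC 9E at offsets 13–14.
U+00B8 → 2-byte form C2 B8 at offsets 15–16.
Offset 15 falls in char 6's range; it's byte 1 of C2 B8 = 0xC2.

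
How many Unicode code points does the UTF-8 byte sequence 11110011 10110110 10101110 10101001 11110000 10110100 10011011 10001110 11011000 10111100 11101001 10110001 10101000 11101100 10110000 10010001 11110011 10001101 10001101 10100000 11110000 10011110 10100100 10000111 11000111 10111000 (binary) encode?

8

Byte at offset 0: 0xF3 = 11110011 → 4-byte char (#1). Advance 4.
Byte at offset 4: 0xF0 = 11110000 → 4-byte char (#2). Advance 4.
Byte at offset 8: 0xD8 = 11011000 → 2-byte char (#3). Advance 2.
Byte at offset 10: 0xE9 = 11101001 → 3-byte char (#4). Advance 3.
Byte at offset 13: 0xEC = 11101100 → 3-byte char (#5). Advance 3.
Byte at offset 16: 0xF3 = 11110011 → 4-byte char (#6). Advance 4.
Byte at offset 20: 0xF0 = 11110000 → 4-byte char (#7). Advance 4.
Byte at offset 24: 0xC7 = 11000111 → 2-byte char (#8). Advance 2.
Reached end at offset 26 after 8 code points.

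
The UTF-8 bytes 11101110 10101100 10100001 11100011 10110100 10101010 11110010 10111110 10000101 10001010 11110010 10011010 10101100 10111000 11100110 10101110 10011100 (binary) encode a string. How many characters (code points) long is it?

5

Byte at offset 0: 0xEE = 11101110 → 3-byte char (#1). Advance 3.
Byte at offset 3: 0xE3 = 11100011 → 3-byte char (#2). Advance 3.
Byte at offset 6: 0xF2 = 11110010 → 4-byte char (#3). Advance 4.
Byte at offset 10: 0xF2 = 11110010 → 4-byte char (#4). Advance 4.
Byte at offset 14: 0xE6 = 11100110 → 3-byte char (#5). Advance 3.
Reached end at offset 17 after 5 code points.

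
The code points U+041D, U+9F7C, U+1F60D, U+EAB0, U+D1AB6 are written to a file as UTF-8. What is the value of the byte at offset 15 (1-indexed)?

0xAA

1-indexed offset 15 is 0-indexed offset 14.
U+041D → 2-byte form D0 9D at offsets 0–1.
U+9F7C → 3-byte form E9 BD BC at offsets 2–4.
U+1F60D → 4-byte form F0 9F 98 8D at offsets 5–8.
U+EAB0 → 3-byte form EE AA B0 at offsets 9–11.
U+D1AB6 → 4-byte form F3 91 AA B6 at offsets 12–15.
Offset 14 falls in char 5's range; it's byte 3 of F3 91 AA B6 = 0xAA.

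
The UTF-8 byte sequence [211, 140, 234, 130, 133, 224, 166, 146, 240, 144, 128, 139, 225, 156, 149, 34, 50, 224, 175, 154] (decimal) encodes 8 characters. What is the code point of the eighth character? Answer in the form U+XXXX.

Offset 0: leading byte 0xD3 = 11010011 → 2-byte char #1 = D3 8C.
Offset 2: leading byte 0xEA = 11101010 → 3-byte char #2 = EA 82 85.
Offset 5: leading byte 0xE0 = 11100000 → 3-byte char #3 = E0 A6 92.
Offset 8: leading byte 0xF0 = 11110000 → 4-byte char #4 = F0 90 80 8B.
Offset 12: leading byte 0xE1 = 11100001 → 3-byte char #5 = E1 9C 95.
Offset 15: leading byte 0x22 = 00100010 → 1-byte char #6 = 22.
Offset 16: leading byte 0x32 = 00110010 → 1-byte char #7 = 32.
Offset 17: leading byte 0xE0 = 11100000 → 3-byte char #8 = E0 AF 9A.
Leading byte 0xE0 = 11100000 matches 1110xxxx → 3-byte sequence.
Byte 1: 0xE0 = 11100000, payload 0000 (4 bits).
Byte 2: 0xAF = 10101111 (10xxxxxx ✓), payload 101111.
Byte 3: 0x9A = 10011010 (10xxxxxx ✓), payload 011010.
Concatenate: 0000101111011010 = 0xBDA (16 bits → U+0BDA).

U+0BDA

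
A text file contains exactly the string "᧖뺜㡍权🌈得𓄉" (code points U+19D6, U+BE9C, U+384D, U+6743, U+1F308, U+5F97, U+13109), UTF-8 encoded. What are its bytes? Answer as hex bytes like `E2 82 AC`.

E1 A7 96 EB BA 9C E3 A1 8D E6 9D 83 F0 9F 8C 88 E5 BE 97 F0 93 84 89

U+19D6: 3-byte form → E1 A7 96.
U+BE9C: 3-byte form → EB BA 9C.
U+384D: 3-byte form → E3 A1 8D.
U+6743: 3-byte form → E6 9D 83.
U+1F308: 4-byte form → F0 9F 8C 88.
U+5F97: 3-byte form → E5 BE 97.
U+13109: 4-byte form → F0 93 84 89.
Concatenated (23 bytes): E1 A7 96 EB BA 9C E3 A1 8D E6 9D 83 F0 9F 8C 88 E5 BE 97 F0 93 84 89.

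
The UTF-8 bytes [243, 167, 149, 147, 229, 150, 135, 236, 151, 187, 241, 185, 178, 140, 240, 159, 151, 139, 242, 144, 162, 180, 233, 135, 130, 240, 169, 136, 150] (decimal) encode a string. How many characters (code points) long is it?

8

Byte at offset 0: 0xF3 = 11110011 → 4-byte char (#1). Advance 4.
Byte at offset 4: 0xE5 = 11100101 → 3-byte char (#2). Advance 3.
Byte at offset 7: 0xEC = 11101100 → 3-byte char (#3). Advance 3.
Byte at offset 10: 0xF1 = 11110001 → 4-byte char (#4). Advance 4.
Byte at offset 14: 0xF0 = 11110000 → 4-byte char (#5). Advance 4.
Byte at offset 18: 0xF2 = 11110010 → 4-byte char (#6). Advance 4.
Byte at offset 22: 0xE9 = 11101001 → 3-byte char (#7). Advance 3.
Byte at offset 25: 0xF0 = 11110000 → 4-byte char (#8). Advance 4.
Reached end at offset 29 after 8 code points.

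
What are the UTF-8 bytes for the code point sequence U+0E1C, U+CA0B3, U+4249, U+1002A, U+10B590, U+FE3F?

E0 B8 9C F3 8A 82 B3 E4 89 89 F0 90 80 AA F4 8B 96 90 EF B8 BF

U+0E1C: 3-byte form → E0 B8 9C.
U+CA0B3: 4-byte form → F3 8A 82 B3.
U+4249: 3-byte form → E4 89 89.
U+1002A: 4-byte form → F0 90 80 AA.
U+10B590: 4-byte form → F4 8B 96 90.
U+FE3F: 3-byte form → EF B8 BF.
Concatenated (21 bytes): E0 B8 9C F3 8A 82 B3 E4 89 89 F0 90 80 AA F4 8B 96 90 EF B8 BF.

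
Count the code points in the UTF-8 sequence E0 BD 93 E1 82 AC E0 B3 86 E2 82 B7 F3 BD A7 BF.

5

Byte at offset 0: 0xE0 = 11100000 → 3-byte char (#1). Advance 3.
Byte at offset 3: 0xE1 = 11100001 → 3-byte char (#2). Advance 3.
Byte at offset 6: 0xE0 = 11100000 → 3-byte char (#3). Advance 3.
Byte at offset 9: 0xE2 = 11100010 → 3-byte char (#4). Advance 3.
Byte at offset 12: 0xF3 = 11110011 → 4-byte char (#5). Advance 4.
Reached end at offset 16 after 5 code points.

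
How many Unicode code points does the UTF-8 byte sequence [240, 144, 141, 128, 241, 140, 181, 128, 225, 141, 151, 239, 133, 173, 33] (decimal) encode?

Byte at offset 0: 0xF0 = 11110000 → 4-byte char (#1). Advance 4.
Byte at offset 4: 0xF1 = 11110001 → 4-byte char (#2). Advance 4.
Byte at offset 8: 0xE1 = 11100001 → 3-byte char (#3). Advance 3.
Byte at offset 11: 0xEF = 11101111 → 3-byte char (#4). Advance 3.
Byte at offset 14: 0x21 = 00100001 → 1-byte char (#5). Advance 1.
Reached end at offset 15 after 5 code points.

5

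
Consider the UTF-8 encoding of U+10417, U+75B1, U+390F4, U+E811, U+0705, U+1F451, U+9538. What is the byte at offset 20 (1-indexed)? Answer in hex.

0x91

1-indexed offset 20 is 0-indexed offset 19.
U+10417 → 4-byte form F0 90 90 97 at offsets 0–3.
U+75B1 → 3-byte form E7 96 B1 at offsets 4–6.
U+390F4 → 4-byte form F0 B9 83 B4 at offsets 7–10.
U+E811 → 3-byte form EE A0 91 at offsets 11–13.
U+0705 → 2-byte form DC 85 at offsets 14–15.
U+1F451 → 4-byte form F0 9F 91 91 at offsets 16–19.
Offset 19 falls in char 6's range; it's byte 4 of F0 9F 91 91 = 0x91.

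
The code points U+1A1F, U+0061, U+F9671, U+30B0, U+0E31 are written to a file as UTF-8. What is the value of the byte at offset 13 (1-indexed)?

0xB8

1-indexed offset 13 is 0-indexed offset 12.
U+1A1F → 3-byte form E1 A8 9F at offsets 0–2.
U+0061 → 1-byte form 61 at offsets 3–3.
U+F9671 → 4-byte form F3 B9 99 B1 at offsets 4–7.
U+30B0 → 3-byte form E3 82 B0 at offsets 8–10.
U+0E31 → 3-byte form E0 B8 B1 at offsets 11–13.
Offset 12 falls in char 5's range; it's byte 2 of E0 B8 B1 = 0xB8.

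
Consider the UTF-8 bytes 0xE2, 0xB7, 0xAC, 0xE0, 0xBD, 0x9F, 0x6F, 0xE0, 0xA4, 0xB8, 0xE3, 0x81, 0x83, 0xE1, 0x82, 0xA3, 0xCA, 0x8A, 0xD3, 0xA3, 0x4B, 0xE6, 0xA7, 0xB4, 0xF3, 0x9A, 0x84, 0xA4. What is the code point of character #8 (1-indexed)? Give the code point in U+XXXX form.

U+04E3

Offset 0: leading byte 0xE2 = 11100010 → 3-byte char #1 = E2 B7 AC.
Offset 3: leading byte 0xE0 = 11100000 → 3-byte char #2 = E0 BD 9F.
Offset 6: leading byte 0x6F = 01101111 → 1-byte char #3 = 6F.
Offset 7: leading byte 0xE0 = 11100000 → 3-byte char #4 = E0 A4 B8.
Offset 10: leading byte 0xE3 = 11100011 → 3-byte char #5 = E3 81 83.
Offset 13: leading byte 0xE1 = 11100001 → 3-byte char #6 = E1 82 A3.
Offset 16: leading byte 0xCA = 11001010 → 2-byte char #7 = CA 8A.
Offset 18: leading byte 0xD3 = 11010011 → 2-byte char #8 = D3 A3.
Leading byte 0xD3 = 11010011 matches 110xxxxx → 2-byte sequence.
Byte 1: 0xD3 = 11010011, payload 10011 (5 bits).
Byte 2: 0xA3 = 10100011 (10xxxxxx ✓), payload 100011.
Concatenate: 10011100011 = 0x4E3 (11 bits → U+04E3).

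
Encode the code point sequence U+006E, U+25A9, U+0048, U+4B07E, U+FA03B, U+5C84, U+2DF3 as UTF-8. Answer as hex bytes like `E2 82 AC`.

6E E2 96 A9 48 F1 8B 81 BE F3 BA 80 BB E5 B2 84 E2 B7 B3

U+006E: 1-byte form → 6E.
U+25A9: 3-byte form → E2 96 A9.
U+0048: 1-byte form → 48.
U+4B07E: 4-byte form → F1 8B 81 BE.
U+FA03B: 4-byte form → F3 BA 80 BB.
U+5C84: 3-byte form → E5 B2 84.
U+2DF3: 3-byte form → E2 B7 B3.
Concatenated (19 bytes): 6E E2 96 A9 48 F1 8B 81 BE F3 BA 80 BB E5 B2 84 E2 B7 B3.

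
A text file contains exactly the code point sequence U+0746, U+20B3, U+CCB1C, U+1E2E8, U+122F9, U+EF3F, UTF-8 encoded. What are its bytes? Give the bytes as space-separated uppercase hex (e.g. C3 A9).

DD 86 E2 82 B3 F3 8C AC 9C F0 9E 8B A8 F0 92 8B B9 EE BC BF

U+0746: 2-byte form → DD 86.
U+20B3: 3-byte form → E2 82 B3.
U+CCB1C: 4-byte form → F3 8C AC 9C.
U+1E2E8: 4-byte form → F0 9E 8B A8.
U+122F9: 4-byte form → F0 92 8B B9.
U+EF3F: 3-byte form → EE BC BF.
Concatenated (20 bytes): DD 86 E2 82 B3 F3 8C AC 9C F0 9E 8B A8 F0 92 8B B9 EE BC BF.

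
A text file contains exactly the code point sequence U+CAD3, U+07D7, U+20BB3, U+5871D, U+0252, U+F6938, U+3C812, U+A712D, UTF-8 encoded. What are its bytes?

EC AB 93 DF 97 F0 A0 AE B3 F1 98 9C 9D C9 92 F3 B6 A4 B8 F0 BC A0 92 F2 A7 84 AD

U+CAD3: 3-byte form → EC AB 93.
U+07D7: 2-byte form → DF 97.
U+20BB3: 4-byte form → F0 A0 AE B3.
U+5871D: 4-byte form → F1 98 9C 9D.
U+0252: 2-byte form → C9 92.
U+F6938: 4-byte form → F3 B6 A4 B8.
U+3C812: 4-byte form → F0 BC A0 92.
U+A712D: 4-byte form → F2 A7 84 AD.
Concatenated (27 bytes): EC AB 93 DF 97 F0 A0 AE B3 F1 98 9C 9D C9 92 F3 B6 A4 B8 F0 BC A0 92 F2 A7 84 AD.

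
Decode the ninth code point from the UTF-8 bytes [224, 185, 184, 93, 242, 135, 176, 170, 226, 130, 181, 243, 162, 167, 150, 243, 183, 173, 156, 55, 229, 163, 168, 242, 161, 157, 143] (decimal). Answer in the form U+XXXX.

U+A174F

Offset 0: leading byte 0xE0 = 11100000 → 3-byte char #1 = E0 B9 B8.
Offset 3: leading byte 0x5D = 01011101 → 1-byte char #2 = 5D.
Offset 4: leading byte 0xF2 = 11110010 → 4-byte char #3 = F2 87 B0 AA.
Offset 8: leading byte 0xE2 = 11100010 → 3-byte char #4 = E2 82 B5.
Offset 11: leading byte 0xF3 = 11110011 → 4-byte char #5 = F3 A2 A7 96.
Offset 15: leading byte 0xF3 = 11110011 → 4-byte char #6 = F3 B7 AD 9C.
Offset 19: leading byte 0x37 = 00110111 → 1-byte char #7 = 37.
Offset 20: leading byte 0xE5 = 11100101 → 3-byte char #8 = E5 A3 A8.
Offset 23: leading byte 0xF2 = 11110010 → 4-byte char #9 = F2 A1 9D 8F.
Leading byte 0xF2 = 11110010 matches 11110xxx → 4-byte sequence.
Byte 1: 0xF2 = 11110010, payload 010 (3 bits).
Byte 2: 0xA1 = 10100001 (10xxxxxx ✓), payload 100001.
Byte 3: 0x9D = 10011101 (10xxxxxx ✓), payload 011101.
Byte 4: 0x8F = 10001111 (10xxxxxx ✓), payload 001111.
Concatenate: 010100001011101001111 = 0xA174F (21 bits → U+A174F).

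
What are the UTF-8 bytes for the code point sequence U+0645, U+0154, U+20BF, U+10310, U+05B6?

D9 85 C5 94 E2 82 BF F0 90 8C 90 D6 B6

U+0645: 2-byte form → D9 85.
U+0154: 2-byte form → C5 94.
U+20BF: 3-byte form → E2 82 BF.
U+10310: 4-byte form → F0 90 8C 90.
U+05B6: 2-byte form → D6 B6.
Concatenated (13 bytes): D9 85 C5 94 E2 82 BF F0 90 8C 90 D6 B6.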